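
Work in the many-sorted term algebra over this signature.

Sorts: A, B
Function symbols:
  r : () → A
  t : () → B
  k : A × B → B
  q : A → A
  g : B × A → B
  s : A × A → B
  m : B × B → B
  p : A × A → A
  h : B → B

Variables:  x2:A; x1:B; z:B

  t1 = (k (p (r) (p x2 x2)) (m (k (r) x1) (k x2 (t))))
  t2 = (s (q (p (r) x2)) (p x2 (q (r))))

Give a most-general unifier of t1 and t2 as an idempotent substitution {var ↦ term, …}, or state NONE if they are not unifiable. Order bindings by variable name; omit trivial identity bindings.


head clash or occurs-check failure — not unifiable

NONE (not unifiable)


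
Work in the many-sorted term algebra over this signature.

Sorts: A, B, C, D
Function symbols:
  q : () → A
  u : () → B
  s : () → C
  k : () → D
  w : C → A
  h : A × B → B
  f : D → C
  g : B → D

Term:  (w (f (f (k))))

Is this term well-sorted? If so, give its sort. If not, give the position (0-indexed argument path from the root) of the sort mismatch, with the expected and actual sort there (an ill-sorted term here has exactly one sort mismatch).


ill-sorted at position [0, 0]: expected D, got C

      (k) : D
    (f (k)) : C
  (f (f (k))) : ✗ arg 0 at [0, 0] has sort C, expected D


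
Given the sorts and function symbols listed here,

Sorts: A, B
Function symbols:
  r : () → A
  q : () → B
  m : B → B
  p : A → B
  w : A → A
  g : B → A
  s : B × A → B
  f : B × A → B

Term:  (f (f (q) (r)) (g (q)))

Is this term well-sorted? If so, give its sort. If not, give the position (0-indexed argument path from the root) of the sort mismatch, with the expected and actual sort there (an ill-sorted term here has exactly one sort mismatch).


well-sorted; sort = B

    (q) : B
    (r) : A
  (f (q) (r)) : B
    (q) : B
  (g (q)) : A
(f (f (q) (r)) (g (q))) : B


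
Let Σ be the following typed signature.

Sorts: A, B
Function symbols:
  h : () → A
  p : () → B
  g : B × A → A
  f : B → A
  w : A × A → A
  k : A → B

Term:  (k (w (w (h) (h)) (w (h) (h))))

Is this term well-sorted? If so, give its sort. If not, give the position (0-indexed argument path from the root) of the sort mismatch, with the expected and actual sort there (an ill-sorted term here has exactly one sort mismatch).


well-sorted; sort = B

      (h) : A
      (h) : A
    (w (h) (h)) : A
      (h) : A
      (h) : A
    (w (h) (h)) : A
  (w (w (h) (h)) (w (h) (h))) : A
(k (w (w (h) (h)) (w (h) (h)))) : B


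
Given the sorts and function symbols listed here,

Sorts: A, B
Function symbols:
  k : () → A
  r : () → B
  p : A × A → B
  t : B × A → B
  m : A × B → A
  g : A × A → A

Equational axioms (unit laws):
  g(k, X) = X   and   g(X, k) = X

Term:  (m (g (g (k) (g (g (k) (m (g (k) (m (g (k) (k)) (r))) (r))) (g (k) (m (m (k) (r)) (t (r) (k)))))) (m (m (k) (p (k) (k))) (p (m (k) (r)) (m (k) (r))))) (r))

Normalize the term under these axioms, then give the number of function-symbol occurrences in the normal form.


size = 29

1. (m (g (g (k) (g (g (k) (m (g (k) (m (g (k) (k)) (r))) (r))) (g (k) (m (m (k) (r)) (t (r) (k)))))) (m (m (k) (p (k) (k))) (p (m (k) (r)) (m (k) (r))))) (r))  →  (m (g (g (g (k) (m (g (k) (m (g (k) (k)) (r))) (r))) (g (k) (m (m (k) (r)) (t (r) (k))))) (m (m (k) (p (k) (k))) (p (m (k) (r)) (m (k) (r))))) (r))
2. (m (g (g (g (k) (m (g (k) (m (g (k) (k)) (r))) (r))) (g (k) (m (m (k) (r)) (t (r) (k))))) (m (m (k) (p (k) (k))) (p (m (k) (r)) (m (k) (r))))) (r))  →  (m (g (g (m (g (k) (m (g (k) (k)) (r))) (r)) (g (k) (m (m (k) (r)) (t (r) (k))))) (m (m (k) (p (k) (k))) (p (m (k) (r)) (m (k) (r))))) (r))
3. (m (g (g (m (g (k) (m (g (k) (k)) (r))) (r)) (g (k) (m (m (k) (r)) (t (r) (k))))) (m (m (k) (p (k) (k))) (p (m (k) (r)) (m (k) (r))))) (r))  →  (m (g (g (m (m (g (k) (k)) (r)) (r)) (g (k) (m (m (k) (r)) (t (r) (k))))) (m (m (k) (p (k) (k))) (p (m (k) (r)) (m (k) (r))))) (r))
4. (m (g (g (m (m (g (k) (k)) (r)) (r)) (g (k) (m (m (k) (r)) (t (r) (k))))) (m (m (k) (p (k) (k))) (p (m (k) (r)) (m (k) (r))))) (r))  →  (m (g (g (m (m (k) (r)) (r)) (g (k) (m (m (k) (r)) (t (r) (k))))) (m (m (k) (p (k) (k))) (p (m (k) (r)) (m (k) (r))))) (r))
5. (m (g (g (m (m (k) (r)) (r)) (g (k) (m (m (k) (r)) (t (r) (k))))) (m (m (k) (p (k) (k))) (p (m (k) (r)) (m (k) (r))))) (r))  →  (m (g (g (m (m (k) (r)) (r)) (m (m (k) (r)) (t (r) (k)))) (m (m (k) (p (k) (k))) (p (m (k) (r)) (m (k) (r))))) (r))
normal form: (m (g (g (m (m (k) (r)) (r)) (m (m (k) (r)) (t (r) (k)))) (m (m (k) (p (k) (k))) (p (m (k) (r)) (m (k) (r))))) (r))


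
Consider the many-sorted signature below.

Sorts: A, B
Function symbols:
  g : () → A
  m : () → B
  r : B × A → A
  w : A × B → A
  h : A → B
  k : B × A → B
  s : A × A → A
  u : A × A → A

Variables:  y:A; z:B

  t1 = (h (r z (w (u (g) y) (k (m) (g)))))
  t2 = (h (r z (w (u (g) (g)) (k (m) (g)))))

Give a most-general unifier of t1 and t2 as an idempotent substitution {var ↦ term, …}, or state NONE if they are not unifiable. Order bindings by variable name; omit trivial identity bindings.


{y ↦ (g)}


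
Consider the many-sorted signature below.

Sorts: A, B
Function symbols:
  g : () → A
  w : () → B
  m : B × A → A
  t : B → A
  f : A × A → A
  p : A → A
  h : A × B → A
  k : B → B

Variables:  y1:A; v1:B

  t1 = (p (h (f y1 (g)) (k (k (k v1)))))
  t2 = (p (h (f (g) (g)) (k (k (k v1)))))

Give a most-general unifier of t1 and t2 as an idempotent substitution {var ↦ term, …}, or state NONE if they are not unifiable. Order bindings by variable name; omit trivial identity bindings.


{y1 ↦ (g)}


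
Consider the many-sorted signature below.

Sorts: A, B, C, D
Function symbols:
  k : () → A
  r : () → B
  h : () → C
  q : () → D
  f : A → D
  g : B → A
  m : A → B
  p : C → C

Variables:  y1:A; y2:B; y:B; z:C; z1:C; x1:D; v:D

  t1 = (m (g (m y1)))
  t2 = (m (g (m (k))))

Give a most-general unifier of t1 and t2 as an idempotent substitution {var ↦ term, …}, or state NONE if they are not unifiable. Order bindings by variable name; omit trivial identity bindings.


{y1 ↦ (k)}


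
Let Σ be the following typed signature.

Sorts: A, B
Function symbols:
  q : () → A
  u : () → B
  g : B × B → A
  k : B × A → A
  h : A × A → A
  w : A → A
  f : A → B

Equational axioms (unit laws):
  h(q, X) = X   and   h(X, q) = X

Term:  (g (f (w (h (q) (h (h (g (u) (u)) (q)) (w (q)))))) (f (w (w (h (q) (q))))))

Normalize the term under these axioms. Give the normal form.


normal form = (g (f (w (h (g (u) (u)) (w (q))))) (f (w (w (q)))))

1. (g (f (w (h (q) (h (h (g (u) (u)) (q)) (w (q)))))) (f (w (w (h (q) (q))))))  →  (g (f (w (h (h (g (u) (u)) (q)) (w (q))))) (f (w (w (h (q) (q))))))
2. (g (f (w (h (h (g (u) (u)) (q)) (w (q))))) (f (w (w (h (q) (q))))))  →  (g (f (w (h (g (u) (u)) (w (q))))) (f (w (w (h (q) (q))))))
3. (g (f (w (h (g (u) (u)) (w (q))))) (f (w (w (h (q) (q))))))  →  (g (f (w (h (g (u) (u)) (w (q))))) (f (w (w (q)))))


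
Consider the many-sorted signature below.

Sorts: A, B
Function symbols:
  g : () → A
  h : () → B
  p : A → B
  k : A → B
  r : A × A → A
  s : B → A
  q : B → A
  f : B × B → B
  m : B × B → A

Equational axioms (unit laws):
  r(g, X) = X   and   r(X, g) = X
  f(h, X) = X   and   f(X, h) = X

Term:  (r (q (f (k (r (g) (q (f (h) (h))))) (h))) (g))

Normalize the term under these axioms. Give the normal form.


normal form = (q (k (q (h))))

1. (r (q (f (k (r (g) (q (f (h) (h))))) (h))) (g))  →  (q (f (k (r (g) (q (f (h) (h))))) (h)))
2. (q (f (k (r (g) (q (f (h) (h))))) (h)))  →  (q (k (r (g) (q (f (h) (h))))))
3. (q (k (r (g) (q (f (h) (h))))))  →  (q (k (q (f (h) (h)))))
4. (q (k (q (f (h) (h)))))  →  (q (k (q (h))))


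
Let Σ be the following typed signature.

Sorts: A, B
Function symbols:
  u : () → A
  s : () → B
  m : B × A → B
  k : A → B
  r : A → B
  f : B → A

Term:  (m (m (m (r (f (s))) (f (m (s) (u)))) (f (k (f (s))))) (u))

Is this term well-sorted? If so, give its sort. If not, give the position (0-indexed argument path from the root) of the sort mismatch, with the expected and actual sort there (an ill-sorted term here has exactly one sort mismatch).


          (s) : B
        (f (s)) : A
      (r (f (s))) : B
          (s) : B
          (u) : A
        (m (s) (u)) : B
      (f (m (s) (u))) : A
    (m (r (f (s))) (f (m (s) (u)))) : B
          (s) : B
        (f (s)) : A
      (k (f (s))) : B
    (f (k (f (s)))) : A
  (m (m (r (f (s))) (f (m (s) (u)))) (f (k (f (s))))) : B
  (u) : A
(m (m (m (r (f (s))) (f (m (s) (u)))) (f (k (f (s))))) (u)) : B

well-sorted; sort = B


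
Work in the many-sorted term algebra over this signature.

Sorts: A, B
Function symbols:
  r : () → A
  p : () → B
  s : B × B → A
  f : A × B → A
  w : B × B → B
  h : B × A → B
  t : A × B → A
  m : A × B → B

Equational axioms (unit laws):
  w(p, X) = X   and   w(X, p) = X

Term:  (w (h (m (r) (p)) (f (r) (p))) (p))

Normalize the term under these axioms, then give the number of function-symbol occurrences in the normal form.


1. (w (h (m (r) (p)) (f (r) (p))) (p))  →  (h (m (r) (p)) (f (r) (p)))
normal form: (h (m (r) (p)) (f (r) (p)))

size = 7


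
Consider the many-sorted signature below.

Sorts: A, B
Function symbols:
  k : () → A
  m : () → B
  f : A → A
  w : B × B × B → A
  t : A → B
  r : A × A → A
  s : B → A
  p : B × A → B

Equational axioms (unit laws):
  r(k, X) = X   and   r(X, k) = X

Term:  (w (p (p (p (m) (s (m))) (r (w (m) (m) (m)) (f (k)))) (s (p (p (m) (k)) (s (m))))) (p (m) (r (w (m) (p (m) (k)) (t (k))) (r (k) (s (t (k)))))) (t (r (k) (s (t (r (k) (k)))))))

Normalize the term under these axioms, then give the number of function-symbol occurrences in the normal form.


size = 38

1. (w (p (p (p (m) (s (m))) (r (w (m) (m) (m)) (f (k)))) (s (p (p (m) (k)) (s (m))))) (p (m) (r (w (m) (p (m) (k)) (t (k))) (r (k) (s (t (k)))))) (t (r (k) (s (t (r (k) (k)))))))  →  (w (p (p (p (m) (s (m))) (r (w (m) (m) (m)) (f (k)))) (s (p (p (m) (k)) (s (m))))) (p (m) (r (w (m) (p (m) (k)) (t (k))) (s (t (k))))) (t (r (k) (s (t (r (k) (k)))))))
2. (w (p (p (p (m) (s (m))) (r (w (m) (m) (m)) (f (k)))) (s (p (p (m) (k)) (s (m))))) (p (m) (r (w (m) (p (m) (k)) (t (k))) (s (t (k))))) (t (r (k) (s (t (r (k) (k)))))))  →  (w (p (p (p (m) (s (m))) (r (w (m) (m) (m)) (f (k)))) (s (p (p (m) (k)) (s (m))))) (p (m) (r (w (m) (p (m) (k)) (t (k))) (s (t (k))))) (t (s (t (r (k) (k))))))
3. (w (p (p (p (m) (s (m))) (r (w (m) (m) (m)) (f (k)))) (s (p (p (m) (k)) (s (m))))) (p (m) (r (w (m) (p (m) (k)) (t (k))) (s (t (k))))) (t (s (t (r (k) (k))))))  →  (w (p (p (p (m) (s (m))) (r (w (m) (m) (m)) (f (k)))) (s (p (p (m) (k)) (s (m))))) (p (m) (r (w (m) (p (m) (k)) (t (k))) (s (t (k))))) (t (s (t (k)))))
normal form: (w (p (p (p (m) (s (m))) (r (w (m) (m) (m)) (f (k)))) (s (p (p (m) (k)) (s (m))))) (p (m) (r (w (m) (p (m) (k)) (t (k))) (s (t (k))))) (t (s (t (k)))))


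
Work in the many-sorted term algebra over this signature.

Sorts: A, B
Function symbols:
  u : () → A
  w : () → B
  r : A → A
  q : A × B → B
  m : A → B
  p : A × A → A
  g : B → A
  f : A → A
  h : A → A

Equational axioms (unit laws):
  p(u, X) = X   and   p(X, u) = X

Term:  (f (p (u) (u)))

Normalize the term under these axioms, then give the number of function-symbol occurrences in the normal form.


1. (f (p (u) (u)))  →  (f (u))
normal form: (f (u))

size = 2


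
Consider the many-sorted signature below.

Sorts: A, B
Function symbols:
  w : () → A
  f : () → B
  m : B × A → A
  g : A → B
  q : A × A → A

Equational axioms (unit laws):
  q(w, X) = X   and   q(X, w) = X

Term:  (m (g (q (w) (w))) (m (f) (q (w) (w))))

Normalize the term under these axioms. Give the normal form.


normal form = (m (g (w)) (m (f) (w)))

1. (m (g (q (w) (w))) (m (f) (q (w) (w))))  →  (m (g (w)) (m (f) (q (w) (w))))
2. (m (g (w)) (m (f) (q (w) (w))))  →  (m (g (w)) (m (f) (w)))


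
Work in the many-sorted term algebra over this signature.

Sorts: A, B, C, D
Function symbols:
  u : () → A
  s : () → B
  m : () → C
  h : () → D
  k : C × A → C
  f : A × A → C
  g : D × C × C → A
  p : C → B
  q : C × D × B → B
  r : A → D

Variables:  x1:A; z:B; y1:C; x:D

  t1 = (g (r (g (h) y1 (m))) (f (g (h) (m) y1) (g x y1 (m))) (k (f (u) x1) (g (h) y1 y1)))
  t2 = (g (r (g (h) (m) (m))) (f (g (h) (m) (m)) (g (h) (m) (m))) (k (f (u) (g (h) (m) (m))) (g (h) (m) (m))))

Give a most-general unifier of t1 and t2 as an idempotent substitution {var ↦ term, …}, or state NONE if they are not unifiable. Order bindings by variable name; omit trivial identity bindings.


{x ↦ (h), x1 ↦ (g (h) (m) (m)), y1 ↦ (m)}


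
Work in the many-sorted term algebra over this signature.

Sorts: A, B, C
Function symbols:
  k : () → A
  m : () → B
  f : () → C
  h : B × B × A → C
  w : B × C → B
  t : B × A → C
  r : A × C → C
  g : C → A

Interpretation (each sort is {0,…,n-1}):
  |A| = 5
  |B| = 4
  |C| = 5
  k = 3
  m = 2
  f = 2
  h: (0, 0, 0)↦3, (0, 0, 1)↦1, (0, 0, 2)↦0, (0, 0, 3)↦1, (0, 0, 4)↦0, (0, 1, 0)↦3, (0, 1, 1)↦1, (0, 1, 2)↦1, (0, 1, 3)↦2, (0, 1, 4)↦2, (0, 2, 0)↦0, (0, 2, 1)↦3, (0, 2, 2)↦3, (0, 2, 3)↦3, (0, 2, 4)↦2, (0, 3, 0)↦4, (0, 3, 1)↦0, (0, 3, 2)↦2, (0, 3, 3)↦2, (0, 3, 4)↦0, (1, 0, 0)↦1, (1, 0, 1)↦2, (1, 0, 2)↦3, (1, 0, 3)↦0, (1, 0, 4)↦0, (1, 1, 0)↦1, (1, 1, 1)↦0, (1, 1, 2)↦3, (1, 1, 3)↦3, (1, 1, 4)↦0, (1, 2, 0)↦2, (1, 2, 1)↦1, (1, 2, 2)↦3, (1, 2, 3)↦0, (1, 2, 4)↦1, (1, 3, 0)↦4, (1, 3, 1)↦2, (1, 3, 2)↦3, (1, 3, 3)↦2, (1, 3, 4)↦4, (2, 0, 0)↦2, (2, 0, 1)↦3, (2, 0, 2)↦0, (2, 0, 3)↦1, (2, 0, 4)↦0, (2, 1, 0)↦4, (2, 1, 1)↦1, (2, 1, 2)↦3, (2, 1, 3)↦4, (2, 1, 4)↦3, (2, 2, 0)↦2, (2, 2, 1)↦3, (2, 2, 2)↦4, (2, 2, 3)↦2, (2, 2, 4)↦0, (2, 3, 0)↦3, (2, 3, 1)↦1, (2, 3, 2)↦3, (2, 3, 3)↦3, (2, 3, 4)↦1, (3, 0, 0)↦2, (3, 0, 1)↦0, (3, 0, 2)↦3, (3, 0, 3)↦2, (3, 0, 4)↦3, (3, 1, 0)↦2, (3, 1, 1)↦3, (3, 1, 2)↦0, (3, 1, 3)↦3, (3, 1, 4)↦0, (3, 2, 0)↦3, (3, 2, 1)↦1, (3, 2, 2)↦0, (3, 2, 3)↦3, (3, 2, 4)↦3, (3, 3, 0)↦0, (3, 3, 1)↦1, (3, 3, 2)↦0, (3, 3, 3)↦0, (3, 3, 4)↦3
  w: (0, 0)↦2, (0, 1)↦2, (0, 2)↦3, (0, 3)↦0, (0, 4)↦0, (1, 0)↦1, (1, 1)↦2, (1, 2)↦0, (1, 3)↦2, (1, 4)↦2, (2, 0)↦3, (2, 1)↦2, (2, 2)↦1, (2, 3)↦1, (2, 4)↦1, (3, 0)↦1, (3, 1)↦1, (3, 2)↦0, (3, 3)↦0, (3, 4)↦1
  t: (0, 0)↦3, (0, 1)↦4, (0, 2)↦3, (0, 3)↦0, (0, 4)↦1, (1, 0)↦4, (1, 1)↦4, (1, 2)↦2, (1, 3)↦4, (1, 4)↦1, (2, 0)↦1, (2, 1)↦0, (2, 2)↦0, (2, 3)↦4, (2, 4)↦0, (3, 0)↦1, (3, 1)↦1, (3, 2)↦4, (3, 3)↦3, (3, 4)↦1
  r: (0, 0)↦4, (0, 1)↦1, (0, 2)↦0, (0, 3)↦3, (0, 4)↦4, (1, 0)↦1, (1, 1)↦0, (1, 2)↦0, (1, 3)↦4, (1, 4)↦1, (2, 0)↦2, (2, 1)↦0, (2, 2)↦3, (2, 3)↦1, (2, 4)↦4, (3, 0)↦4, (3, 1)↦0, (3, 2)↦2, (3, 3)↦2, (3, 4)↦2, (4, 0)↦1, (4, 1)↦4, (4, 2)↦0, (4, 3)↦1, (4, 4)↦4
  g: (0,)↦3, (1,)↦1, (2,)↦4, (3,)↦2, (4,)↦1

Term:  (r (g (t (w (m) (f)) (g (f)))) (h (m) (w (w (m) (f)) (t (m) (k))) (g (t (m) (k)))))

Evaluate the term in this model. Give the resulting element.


  m = 2
  f = 2
  (w (m) (f)) = w(2, 2) = 1
  f = 2
  (g (f)) = g(2,) = 4
  (t (w (m) (f)) (g (f))) = t(1, 4) = 1
  (g (t (w (m) (f)) (g (f)))) = g(1,) = 1
  m = 2
  m = 2
  f = 2
  (w (m) (f)) = w(2, 2) = 1
  m = 2
  k = 3
  (t (m) (k)) = t(2, 3) = 4
  (w (w (m) (f)) (t (m) (k))) = w(1, 4) = 2
  m = 2
  k = 3
  (t (m) (k)) = t(2, 3) = 4
  (g (t (m) (k))) = g(4,) = 1
  (h (m) (w (w (m) (f)) (t (m) (k))) (g (t (m) (k)))) = h(2, 2, 1) = 3
  (r (g (t (w (m) (f)) (g (f)))) (h (m) (w (w (m) (f)) (t (m) (k))) (g (t (m) (k))))) = r(1, 3) = 4

value = 4


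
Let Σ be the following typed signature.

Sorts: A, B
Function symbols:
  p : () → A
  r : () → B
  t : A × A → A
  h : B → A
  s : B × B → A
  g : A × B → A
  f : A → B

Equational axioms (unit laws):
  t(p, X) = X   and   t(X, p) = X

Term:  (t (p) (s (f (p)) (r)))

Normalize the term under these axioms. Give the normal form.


1. (t (p) (s (f (p)) (r)))  →  (s (f (p)) (r))

normal form = (s (f (p)) (r))


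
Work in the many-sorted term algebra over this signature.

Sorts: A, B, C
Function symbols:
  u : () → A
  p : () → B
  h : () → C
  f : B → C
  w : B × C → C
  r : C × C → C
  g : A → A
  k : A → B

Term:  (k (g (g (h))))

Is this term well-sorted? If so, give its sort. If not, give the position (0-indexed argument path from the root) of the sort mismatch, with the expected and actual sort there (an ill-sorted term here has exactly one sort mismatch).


      (h) : C
    (g (h)) : ✗ arg 0 at [0, 0, 0] has sort C, expected A

ill-sorted at position [0, 0, 0]: expected A, got C


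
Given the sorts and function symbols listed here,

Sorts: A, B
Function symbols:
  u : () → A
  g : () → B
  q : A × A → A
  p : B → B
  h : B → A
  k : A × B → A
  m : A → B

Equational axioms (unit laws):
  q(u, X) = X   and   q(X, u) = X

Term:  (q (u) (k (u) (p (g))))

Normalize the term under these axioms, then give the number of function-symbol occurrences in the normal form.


size = 4

1. (q (u) (k (u) (p (g))))  →  (k (u) (p (g)))
normal form: (k (u) (p (g)))


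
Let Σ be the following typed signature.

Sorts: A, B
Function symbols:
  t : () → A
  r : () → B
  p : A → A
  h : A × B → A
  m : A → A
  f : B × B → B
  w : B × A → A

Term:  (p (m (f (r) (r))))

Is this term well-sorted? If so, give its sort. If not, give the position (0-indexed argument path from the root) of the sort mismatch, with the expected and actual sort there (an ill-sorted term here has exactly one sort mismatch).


      (r) : B
      (r) : B
    (f (r) (r)) : B
  (m (f (r) (r))) : ✗ arg 0 at [0, 0] has sort B, expected A

ill-sorted at position [0, 0]: expected A, got B


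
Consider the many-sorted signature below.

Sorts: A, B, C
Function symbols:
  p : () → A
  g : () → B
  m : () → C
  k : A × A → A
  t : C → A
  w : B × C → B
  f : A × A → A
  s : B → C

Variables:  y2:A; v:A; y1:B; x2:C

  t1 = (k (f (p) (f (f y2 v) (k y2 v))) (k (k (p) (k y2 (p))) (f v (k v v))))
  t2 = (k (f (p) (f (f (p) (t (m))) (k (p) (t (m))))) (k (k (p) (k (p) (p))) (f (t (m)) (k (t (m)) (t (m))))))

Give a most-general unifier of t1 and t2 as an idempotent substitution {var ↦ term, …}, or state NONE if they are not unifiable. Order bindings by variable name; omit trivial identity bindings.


{v ↦ (t (m)), y2 ↦ (p)}


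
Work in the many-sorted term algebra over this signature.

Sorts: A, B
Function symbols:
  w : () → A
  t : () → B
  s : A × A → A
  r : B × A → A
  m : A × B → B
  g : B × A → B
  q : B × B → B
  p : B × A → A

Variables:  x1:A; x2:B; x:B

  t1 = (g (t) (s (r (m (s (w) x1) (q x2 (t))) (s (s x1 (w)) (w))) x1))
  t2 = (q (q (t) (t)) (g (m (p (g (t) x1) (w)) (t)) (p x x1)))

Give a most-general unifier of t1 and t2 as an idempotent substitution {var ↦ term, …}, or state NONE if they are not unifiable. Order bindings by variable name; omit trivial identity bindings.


NONE (not unifiable)

head clash or occurs-check failure — not unifiable


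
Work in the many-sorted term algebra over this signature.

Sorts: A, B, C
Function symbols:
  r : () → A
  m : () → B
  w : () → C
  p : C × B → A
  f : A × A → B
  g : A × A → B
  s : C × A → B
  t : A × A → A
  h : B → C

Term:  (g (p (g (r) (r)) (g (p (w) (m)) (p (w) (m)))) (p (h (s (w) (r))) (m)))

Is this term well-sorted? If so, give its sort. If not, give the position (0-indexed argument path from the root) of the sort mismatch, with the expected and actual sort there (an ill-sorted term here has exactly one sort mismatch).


ill-sorted at position [0, 0]: expected C, got B

      (r) : A
      (r) : A
    (g (r) (r)) : B
        (w) : C
        (m) : B
      (p (w) (m)) : A
        (w) : C
        (m) : B
      (p (w) (m)) : A
    (g (p (w) (m)) (p (w) (m))) : B
  (p (g (r) (r)) (g (p (w) (m)) (p (w) (m)))) : ✗ arg 0 at [0, 0] has sort B, expected C
        (w) : C
        (r) : A
      (s (w) (r)) : B
    (h (s (w) (r))) : C
    (m) : B
  (p (h (s (w) (r))) (m)) : A


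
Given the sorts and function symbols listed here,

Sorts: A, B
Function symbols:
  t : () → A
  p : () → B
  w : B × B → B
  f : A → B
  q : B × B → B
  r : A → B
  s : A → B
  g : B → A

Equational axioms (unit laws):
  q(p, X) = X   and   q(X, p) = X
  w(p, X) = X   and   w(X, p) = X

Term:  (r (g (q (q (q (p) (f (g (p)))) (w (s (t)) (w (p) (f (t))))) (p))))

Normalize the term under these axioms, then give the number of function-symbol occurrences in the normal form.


size = 11

1. (r (g (q (q (q (p) (f (g (p)))) (w (s (t)) (w (p) (f (t))))) (p))))  →  (r (g (q (q (p) (f (g (p)))) (w (s (t)) (w (p) (f (t)))))))
2. (r (g (q (q (p) (f (g (p)))) (w (s (t)) (w (p) (f (t)))))))  →  (r (g (q (f (g (p))) (w (s (t)) (w (p) (f (t)))))))
3. (r (g (q (f (g (p))) (w (s (t)) (w (p) (f (t)))))))  →  (r (g (q (f (g (p))) (w (s (t)) (f (t))))))
normal form: (r (g (q (f (g (p))) (w (s (t)) (f (t))))))


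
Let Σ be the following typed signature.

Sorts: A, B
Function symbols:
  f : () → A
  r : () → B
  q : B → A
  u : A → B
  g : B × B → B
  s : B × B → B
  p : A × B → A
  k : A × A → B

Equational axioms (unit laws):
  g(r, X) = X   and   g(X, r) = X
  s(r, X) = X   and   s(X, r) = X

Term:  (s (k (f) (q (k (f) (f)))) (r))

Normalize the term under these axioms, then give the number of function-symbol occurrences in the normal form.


size = 6

1. (s (k (f) (q (k (f) (f)))) (r))  →  (k (f) (q (k (f) (f))))
normal form: (k (f) (q (k (f) (f))))


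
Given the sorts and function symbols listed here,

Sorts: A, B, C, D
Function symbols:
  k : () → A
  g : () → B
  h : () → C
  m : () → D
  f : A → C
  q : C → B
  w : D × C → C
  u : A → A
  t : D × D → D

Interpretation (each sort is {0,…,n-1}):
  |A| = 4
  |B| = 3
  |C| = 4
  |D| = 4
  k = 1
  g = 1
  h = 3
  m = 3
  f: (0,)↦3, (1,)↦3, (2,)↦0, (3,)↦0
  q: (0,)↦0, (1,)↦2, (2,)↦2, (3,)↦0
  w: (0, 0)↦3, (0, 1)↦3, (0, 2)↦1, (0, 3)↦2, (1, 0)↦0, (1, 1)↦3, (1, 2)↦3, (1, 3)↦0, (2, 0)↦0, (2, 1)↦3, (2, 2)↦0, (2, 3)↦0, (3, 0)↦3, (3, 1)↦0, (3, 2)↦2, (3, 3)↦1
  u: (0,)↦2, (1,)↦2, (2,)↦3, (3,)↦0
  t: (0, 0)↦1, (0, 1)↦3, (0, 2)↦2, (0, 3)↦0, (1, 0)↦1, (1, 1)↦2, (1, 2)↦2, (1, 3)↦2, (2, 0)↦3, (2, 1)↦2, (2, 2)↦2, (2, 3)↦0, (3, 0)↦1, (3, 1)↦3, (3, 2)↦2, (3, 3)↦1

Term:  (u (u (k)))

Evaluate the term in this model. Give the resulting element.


  k = 1
  (u (k)) = u(1,) = 2
  (u (u (k))) = u(2,) = 3

value = 3


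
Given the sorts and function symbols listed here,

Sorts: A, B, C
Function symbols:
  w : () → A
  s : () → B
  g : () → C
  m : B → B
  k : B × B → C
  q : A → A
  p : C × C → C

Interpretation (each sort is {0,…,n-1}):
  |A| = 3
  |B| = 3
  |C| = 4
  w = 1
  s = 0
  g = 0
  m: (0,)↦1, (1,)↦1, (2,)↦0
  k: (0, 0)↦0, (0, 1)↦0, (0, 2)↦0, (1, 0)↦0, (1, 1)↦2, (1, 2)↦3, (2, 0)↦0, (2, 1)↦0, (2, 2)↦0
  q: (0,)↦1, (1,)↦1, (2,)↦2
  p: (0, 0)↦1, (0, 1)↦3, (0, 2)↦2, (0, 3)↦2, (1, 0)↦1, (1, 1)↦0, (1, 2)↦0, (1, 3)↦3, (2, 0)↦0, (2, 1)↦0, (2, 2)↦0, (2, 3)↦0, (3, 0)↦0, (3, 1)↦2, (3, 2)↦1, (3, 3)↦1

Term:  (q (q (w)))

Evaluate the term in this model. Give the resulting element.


  w = 1
  (q (w)) = q(1,) = 1
  (q (q (w))) = q(1,) = 1

value = 1


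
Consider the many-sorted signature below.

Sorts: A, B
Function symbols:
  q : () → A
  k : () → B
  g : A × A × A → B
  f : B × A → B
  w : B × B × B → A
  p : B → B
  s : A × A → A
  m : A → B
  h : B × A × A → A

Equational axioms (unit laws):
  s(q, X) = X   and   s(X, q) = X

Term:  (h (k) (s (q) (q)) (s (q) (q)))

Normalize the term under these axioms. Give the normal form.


normal form = (h (k) (q) (q))

1. (h (k) (s (q) (q)) (s (q) (q)))  →  (h (k) (q) (s (q) (q)))
2. (h (k) (q) (s (q) (q)))  →  (h (k) (q) (q))


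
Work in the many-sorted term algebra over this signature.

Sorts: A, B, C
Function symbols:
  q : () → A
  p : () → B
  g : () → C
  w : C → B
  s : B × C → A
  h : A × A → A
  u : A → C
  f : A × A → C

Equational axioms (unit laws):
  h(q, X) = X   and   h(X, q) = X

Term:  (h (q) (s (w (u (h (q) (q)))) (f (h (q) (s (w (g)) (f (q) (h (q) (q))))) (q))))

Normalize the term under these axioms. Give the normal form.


1. (h (q) (s (w (u (h (q) (q)))) (f (h (q) (s (w (g)) (f (q) (h (q) (q))))) (q))))  →  (s (w (u (h (q) (q)))) (f (h (q) (s (w (g)) (f (q) (h (q) (q))))) (q)))
2. (s (w (u (h (q) (q)))) (f (h (q) (s (w (g)) (f (q) (h (q) (q))))) (q)))  →  (s (w (u (q))) (f (h (q) (s (w (g)) (f (q) (h (q) (q))))) (q)))
3. (s (w (u (q))) (f (h (q) (s (w (g)) (f (q) (h (q) (q))))) (q)))  →  (s (w (u (q))) (f (s (w (g)) (f (q) (h (q) (q)))) (q)))
4. (s (w (u (q))) (f (s (w (g)) (f (q) (h (q) (q)))) (q)))  →  (s (w (u (q))) (f (s (w (g)) (f (q) (q))) (q)))

normal form = (s (w (u (q))) (f (s (w (g)) (f (q) (q))) (q)))


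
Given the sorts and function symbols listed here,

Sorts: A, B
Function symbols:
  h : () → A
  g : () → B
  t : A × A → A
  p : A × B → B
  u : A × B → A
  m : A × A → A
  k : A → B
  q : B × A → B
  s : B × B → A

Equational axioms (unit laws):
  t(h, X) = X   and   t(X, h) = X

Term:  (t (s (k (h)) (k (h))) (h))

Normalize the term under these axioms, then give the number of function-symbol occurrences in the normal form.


1. (t (s (k (h)) (k (h))) (h))  →  (s (k (h)) (k (h)))
normal form: (s (k (h)) (k (h)))

size = 5


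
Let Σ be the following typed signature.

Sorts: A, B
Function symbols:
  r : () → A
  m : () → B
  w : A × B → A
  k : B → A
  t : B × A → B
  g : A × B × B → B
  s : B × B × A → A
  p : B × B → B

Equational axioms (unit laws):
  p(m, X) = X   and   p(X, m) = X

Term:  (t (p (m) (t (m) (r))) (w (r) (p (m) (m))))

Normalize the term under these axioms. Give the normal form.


normal form = (t (t (m) (r)) (w (r) (m)))

1. (t (p (m) (t (m) (r))) (w (r) (p (m) (m))))  →  (t (t (m) (r)) (w (r) (p (m) (m))))
2. (t (t (m) (r)) (w (r) (p (m) (m))))  →  (t (t (m) (r)) (w (r) (m)))


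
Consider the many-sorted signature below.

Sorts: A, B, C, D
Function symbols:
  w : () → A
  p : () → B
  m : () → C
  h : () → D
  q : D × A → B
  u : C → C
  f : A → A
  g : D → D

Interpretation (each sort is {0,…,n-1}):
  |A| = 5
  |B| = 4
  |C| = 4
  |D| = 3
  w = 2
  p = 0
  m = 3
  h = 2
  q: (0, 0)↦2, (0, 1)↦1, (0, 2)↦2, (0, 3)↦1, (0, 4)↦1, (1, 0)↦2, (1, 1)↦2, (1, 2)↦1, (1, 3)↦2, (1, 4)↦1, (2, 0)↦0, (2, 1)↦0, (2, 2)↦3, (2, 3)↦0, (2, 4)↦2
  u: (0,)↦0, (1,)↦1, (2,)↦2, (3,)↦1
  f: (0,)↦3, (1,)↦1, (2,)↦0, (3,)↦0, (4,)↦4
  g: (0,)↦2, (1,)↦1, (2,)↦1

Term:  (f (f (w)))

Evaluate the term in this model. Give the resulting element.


  w = 2
  (f (w)) = f(2,) = 0
  (f (f (w))) = f(0,) = 3

value = 3


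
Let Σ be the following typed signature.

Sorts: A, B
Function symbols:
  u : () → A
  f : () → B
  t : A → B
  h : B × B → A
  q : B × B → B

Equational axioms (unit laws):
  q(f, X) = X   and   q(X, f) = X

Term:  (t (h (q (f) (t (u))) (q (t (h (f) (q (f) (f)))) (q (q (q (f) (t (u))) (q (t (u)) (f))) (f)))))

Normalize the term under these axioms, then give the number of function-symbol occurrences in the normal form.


size = 14

1. (t (h (q (f) (t (u))) (q (t (h (f) (q (f) (f)))) (q (q (q (f) (t (u))) (q (t (u)) (f))) (f)))))  →  (t (h (t (u)) (q (t (h (f) (q (f) (f)))) (q (q (q (f) (t (u))) (q (t (u)) (f))) (f)))))
2. (t (h (t (u)) (q (t (h (f) (q (f) (f)))) (q (q (q (f) (t (u))) (q (t (u)) (f))) (f)))))  →  (t (h (t (u)) (q (t (h (f) (f))) (q (q (q (f) (t (u))) (q (t (u)) (f))) (f)))))
3. (t (h (t (u)) (q (t (h (f) (f))) (q (q (q (f) (t (u))) (q (t (u)) (f))) (f)))))  →  (t (h (t (u)) (q (t (h (f) (f))) (q (q (f) (t (u))) (q (t (u)) (f))))))
4. (t (h (t (u)) (q (t (h (f) (f))) (q (q (f) (t (u))) (q (t (u)) (f))))))  →  (t (h (t (u)) (q (t (h (f) (f))) (q (t (u)) (q (t (u)) (f))))))
5. (t (h (t (u)) (q (t (h (f) (f))) (q (t (u)) (q (t (u)) (f))))))  →  (t (h (t (u)) (q (t (h (f) (f))) (q (t (u)) (t (u))))))
normal form: (t (h (t (u)) (q (t (h (f) (f))) (q (t (u)) (t (u))))))


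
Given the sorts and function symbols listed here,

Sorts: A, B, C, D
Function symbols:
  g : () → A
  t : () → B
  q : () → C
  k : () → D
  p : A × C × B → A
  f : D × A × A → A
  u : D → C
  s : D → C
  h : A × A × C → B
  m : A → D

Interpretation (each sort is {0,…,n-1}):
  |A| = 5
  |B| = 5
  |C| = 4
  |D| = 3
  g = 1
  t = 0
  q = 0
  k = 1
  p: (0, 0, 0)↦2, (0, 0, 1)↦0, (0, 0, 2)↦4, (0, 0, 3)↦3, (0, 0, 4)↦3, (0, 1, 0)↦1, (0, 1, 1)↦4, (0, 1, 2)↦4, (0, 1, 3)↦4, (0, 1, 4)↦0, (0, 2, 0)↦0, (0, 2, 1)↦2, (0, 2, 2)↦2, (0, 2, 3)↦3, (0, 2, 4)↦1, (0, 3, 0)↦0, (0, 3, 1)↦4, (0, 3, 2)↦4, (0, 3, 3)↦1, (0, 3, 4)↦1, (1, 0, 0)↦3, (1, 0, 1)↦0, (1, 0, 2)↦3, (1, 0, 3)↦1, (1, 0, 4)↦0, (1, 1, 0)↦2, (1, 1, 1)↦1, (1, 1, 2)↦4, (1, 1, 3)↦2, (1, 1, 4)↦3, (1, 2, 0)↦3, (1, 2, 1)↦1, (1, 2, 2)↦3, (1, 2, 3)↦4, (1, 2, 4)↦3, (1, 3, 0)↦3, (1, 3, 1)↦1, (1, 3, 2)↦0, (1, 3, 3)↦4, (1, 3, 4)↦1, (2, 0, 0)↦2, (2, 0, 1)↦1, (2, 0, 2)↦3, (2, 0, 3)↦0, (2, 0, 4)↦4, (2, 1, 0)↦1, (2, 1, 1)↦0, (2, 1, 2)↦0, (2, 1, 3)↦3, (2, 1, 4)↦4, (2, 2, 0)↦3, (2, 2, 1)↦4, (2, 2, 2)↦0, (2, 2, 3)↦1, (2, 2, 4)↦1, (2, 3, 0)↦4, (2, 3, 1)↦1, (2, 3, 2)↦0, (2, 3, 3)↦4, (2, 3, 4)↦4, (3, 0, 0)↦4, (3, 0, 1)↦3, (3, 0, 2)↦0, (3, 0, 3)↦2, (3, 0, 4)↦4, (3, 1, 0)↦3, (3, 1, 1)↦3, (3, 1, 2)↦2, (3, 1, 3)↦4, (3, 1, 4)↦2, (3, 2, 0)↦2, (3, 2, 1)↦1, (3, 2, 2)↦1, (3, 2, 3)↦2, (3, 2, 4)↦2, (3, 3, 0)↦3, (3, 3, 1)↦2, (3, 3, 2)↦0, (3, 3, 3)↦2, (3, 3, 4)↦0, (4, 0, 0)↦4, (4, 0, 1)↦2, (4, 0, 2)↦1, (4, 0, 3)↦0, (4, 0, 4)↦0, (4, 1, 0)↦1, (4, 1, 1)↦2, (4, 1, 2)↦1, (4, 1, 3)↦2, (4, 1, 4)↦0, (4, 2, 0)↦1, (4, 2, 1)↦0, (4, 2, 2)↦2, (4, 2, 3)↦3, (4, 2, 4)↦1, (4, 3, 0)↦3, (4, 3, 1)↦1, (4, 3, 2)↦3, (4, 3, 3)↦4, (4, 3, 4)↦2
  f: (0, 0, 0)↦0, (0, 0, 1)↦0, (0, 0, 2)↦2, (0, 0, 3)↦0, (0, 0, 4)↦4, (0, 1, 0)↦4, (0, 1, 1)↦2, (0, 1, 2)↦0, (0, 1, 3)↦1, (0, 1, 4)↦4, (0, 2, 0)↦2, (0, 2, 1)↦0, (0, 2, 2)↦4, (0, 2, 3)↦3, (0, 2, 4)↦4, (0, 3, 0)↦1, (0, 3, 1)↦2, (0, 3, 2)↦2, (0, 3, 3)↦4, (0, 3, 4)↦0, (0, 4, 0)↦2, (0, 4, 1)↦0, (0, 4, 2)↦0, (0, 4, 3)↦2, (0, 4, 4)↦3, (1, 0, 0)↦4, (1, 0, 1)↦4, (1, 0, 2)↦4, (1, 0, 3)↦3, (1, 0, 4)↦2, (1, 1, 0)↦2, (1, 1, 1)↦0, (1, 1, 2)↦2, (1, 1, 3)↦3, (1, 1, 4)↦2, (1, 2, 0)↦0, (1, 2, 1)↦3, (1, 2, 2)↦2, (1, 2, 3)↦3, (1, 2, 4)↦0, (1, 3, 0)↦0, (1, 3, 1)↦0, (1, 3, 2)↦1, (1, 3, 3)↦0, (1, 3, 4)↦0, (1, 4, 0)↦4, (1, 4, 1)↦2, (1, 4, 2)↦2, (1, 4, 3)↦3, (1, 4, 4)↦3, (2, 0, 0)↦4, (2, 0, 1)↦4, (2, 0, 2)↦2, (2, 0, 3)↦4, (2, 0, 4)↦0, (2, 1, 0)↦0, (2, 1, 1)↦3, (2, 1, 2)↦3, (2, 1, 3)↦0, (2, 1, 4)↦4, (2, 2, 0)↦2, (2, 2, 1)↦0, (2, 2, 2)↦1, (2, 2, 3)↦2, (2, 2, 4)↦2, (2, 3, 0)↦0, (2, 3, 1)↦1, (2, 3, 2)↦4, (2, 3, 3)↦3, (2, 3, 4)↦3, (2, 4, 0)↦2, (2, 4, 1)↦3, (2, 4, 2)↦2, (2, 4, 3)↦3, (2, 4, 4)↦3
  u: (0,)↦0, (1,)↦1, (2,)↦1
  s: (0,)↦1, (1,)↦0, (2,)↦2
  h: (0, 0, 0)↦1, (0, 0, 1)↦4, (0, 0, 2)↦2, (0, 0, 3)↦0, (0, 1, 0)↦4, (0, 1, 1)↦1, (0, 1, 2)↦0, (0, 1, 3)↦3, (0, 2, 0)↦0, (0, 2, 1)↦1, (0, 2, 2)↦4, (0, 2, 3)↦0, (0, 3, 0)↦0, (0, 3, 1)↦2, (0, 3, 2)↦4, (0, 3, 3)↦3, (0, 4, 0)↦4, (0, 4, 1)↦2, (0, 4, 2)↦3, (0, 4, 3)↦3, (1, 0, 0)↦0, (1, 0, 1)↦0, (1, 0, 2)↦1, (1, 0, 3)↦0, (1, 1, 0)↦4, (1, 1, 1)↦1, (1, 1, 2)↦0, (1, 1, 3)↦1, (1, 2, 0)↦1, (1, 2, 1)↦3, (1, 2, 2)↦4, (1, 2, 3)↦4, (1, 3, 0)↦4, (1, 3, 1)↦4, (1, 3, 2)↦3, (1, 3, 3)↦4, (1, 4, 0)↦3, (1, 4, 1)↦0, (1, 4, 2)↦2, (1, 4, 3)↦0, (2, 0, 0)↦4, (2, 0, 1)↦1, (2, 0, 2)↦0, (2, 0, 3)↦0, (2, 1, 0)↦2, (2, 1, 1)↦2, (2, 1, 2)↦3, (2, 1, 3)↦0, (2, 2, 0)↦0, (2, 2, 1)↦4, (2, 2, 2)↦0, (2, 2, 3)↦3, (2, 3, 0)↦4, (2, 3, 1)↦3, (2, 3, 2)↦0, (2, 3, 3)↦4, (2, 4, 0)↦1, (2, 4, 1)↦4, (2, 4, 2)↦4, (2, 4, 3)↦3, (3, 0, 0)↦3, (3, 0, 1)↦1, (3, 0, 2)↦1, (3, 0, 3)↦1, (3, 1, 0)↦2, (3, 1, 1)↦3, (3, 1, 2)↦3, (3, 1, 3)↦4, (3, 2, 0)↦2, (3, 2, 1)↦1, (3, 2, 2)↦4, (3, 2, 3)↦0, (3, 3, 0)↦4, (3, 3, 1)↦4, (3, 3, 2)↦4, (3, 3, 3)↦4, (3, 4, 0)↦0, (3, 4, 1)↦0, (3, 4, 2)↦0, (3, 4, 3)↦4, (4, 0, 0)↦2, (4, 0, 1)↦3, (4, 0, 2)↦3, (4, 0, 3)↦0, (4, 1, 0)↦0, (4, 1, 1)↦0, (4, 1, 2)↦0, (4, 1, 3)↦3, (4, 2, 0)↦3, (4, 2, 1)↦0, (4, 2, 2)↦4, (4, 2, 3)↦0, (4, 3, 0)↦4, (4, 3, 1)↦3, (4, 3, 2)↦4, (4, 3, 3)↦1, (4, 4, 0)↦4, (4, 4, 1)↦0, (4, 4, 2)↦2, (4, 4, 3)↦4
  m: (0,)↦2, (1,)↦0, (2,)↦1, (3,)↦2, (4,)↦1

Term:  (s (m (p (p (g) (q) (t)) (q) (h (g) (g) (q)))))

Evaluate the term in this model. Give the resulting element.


value = 0

  g = 1
  q = 0
  t = 0
  (p (g) (q) (t)) = p(1, 0, 0) = 3
  q = 0
  g = 1
  g = 1
  q = 0
  (h (g) (g) (q)) = h(1, 1, 0) = 4
  (p (p (g) (q) (t)) (q) (h (g) (g) (q))) = p(3, 0, 4) = 4
  (m (p (p (g) (q) (t)) (q) (h (g) (g) (q)))) = m(4,) = 1
  (s (m (p (p (g) (q) (t)) (q) (h (g) (g) (q))))) = s(1,) = 0


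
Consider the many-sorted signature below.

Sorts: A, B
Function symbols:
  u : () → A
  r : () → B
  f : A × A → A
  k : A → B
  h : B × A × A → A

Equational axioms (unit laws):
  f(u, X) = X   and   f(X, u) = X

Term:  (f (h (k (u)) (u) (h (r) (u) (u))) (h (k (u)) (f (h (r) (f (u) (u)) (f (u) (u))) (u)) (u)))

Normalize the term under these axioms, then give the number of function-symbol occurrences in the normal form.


1. (f (h (k (u)) (u) (h (r) (u) (u))) (h (k (u)) (f (h (r) (f (u) (u)) (f (u) (u))) (u)) (u)))  →  (f (h (k (u)) (u) (h (r) (u) (u))) (h (k (u)) (h (r) (f (u) (u)) (f (u) (u))) (u)))
2. (f (h (k (u)) (u) (h (r) (u) (u))) (h (k (u)) (h (r) (f (u) (u)) (f (u) (u))) (u)))  →  (f (h (k (u)) (u) (h (r) (u) (u))) (h (k (u)) (h (r) (u) (f (u) (u))) (u)))
3. (f (h (k (u)) (u) (h (r) (u) (u))) (h (k (u)) (h (r) (u) (f (u) (u))) (u)))  →  (f (h (k (u)) (u) (h (r) (u) (u))) (h (k (u)) (h (r) (u) (u)) (u)))
normal form: (f (h (k (u)) (u) (h (r) (u) (u))) (h (k (u)) (h (r) (u) (u)) (u)))

size = 17


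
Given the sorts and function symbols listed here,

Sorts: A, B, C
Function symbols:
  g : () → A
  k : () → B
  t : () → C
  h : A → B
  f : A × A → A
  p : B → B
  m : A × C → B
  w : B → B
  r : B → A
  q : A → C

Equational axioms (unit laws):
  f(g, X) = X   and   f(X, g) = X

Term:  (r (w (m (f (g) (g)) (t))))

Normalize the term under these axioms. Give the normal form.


1. (r (w (m (f (g) (g)) (t))))  →  (r (w (m (g) (t))))

normal form = (r (w (m (g) (t))))


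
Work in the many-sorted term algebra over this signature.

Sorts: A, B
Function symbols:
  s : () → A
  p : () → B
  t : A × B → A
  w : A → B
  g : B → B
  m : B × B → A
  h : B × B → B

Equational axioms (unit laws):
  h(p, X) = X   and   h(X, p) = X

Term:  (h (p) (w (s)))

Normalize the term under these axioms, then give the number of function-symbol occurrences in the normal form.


1. (h (p) (w (s)))  →  (w (s))
normal form: (w (s))

size = 2


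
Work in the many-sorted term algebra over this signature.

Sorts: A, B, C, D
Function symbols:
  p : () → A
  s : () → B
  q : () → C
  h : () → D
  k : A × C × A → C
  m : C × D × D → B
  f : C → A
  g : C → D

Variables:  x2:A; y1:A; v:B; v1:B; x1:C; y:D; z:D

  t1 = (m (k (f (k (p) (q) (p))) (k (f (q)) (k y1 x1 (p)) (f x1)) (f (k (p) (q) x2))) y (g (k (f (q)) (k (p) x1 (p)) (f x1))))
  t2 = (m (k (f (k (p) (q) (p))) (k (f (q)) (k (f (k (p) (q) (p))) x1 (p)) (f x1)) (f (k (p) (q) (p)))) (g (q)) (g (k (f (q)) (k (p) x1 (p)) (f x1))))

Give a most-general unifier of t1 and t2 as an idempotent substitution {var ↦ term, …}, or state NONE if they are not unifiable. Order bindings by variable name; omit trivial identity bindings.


{x2 ↦ (p), y ↦ (g (q)), y1 ↦ (f (k (p) (q) (p)))}


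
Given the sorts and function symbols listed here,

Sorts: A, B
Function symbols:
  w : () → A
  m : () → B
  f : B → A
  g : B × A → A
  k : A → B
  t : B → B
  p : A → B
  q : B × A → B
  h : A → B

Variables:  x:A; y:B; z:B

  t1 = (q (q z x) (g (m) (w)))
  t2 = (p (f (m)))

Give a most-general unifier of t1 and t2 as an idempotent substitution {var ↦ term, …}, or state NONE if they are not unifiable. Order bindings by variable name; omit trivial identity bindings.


head clash or occurs-check failure — not unifiable

NONE (not unifiable)


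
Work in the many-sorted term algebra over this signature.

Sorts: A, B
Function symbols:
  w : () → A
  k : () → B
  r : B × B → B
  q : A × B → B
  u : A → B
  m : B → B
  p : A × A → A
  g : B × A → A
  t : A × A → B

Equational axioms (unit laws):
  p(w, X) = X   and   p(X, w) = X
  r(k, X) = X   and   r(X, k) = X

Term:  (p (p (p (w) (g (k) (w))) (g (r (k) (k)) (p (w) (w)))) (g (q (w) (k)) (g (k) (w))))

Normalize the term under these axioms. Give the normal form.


normal form = (p (p (g (k) (w)) (g (k) (w))) (g (q (w) (k)) (g (k) (w))))

1. (p (p (p (w) (g (k) (w))) (g (r (k) (k)) (p (w) (w)))) (g (q (w) (k)) (g (k) (w))))  →  (p (p (g (k) (w)) (g (r (k) (k)) (p (w) (w)))) (g (q (w) (k)) (g (k) (w))))
2. (p (p (g (k) (w)) (g (r (k) (k)) (p (w) (w)))) (g (q (w) (k)) (g (k) (w))))  →  (p (p (g (k) (w)) (g (k) (p (w) (w)))) (g (q (w) (k)) (g (k) (w))))
3. (p (p (g (k) (w)) (g (k) (p (w) (w)))) (g (q (w) (k)) (g (k) (w))))  →  (p (p (g (k) (w)) (g (k) (w))) (g (q (w) (k)) (g (k) (w))))


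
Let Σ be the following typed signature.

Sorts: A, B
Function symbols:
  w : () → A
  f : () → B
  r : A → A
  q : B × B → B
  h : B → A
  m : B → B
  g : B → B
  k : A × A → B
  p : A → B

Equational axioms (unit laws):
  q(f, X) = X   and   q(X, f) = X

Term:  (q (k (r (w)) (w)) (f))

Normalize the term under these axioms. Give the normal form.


normal form = (k (r (w)) (w))

1. (q (k (r (w)) (w)) (f))  →  (k (r (w)) (w))


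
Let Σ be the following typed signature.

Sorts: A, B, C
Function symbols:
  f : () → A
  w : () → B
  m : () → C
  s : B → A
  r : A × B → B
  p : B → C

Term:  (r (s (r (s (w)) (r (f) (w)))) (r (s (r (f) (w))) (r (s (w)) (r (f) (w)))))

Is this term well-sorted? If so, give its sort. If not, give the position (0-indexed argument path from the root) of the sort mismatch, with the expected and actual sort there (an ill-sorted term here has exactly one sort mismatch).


well-sorted; sort = B

        (w) : B
      (s (w)) : A
        (f) : A
        (w) : B
      (r (f) (w)) : B
    (r (s (w)) (r (f) (w))) : B
  (s (r (s (w)) (r (f) (w)))) : A
        (f) : A
        (w) : B
      (r (f) (w)) : B
    (s (r (f) (w))) : A
        (w) : B
      (s (w)) : A
        (f) : A
        (w) : B
      (r (f) (w)) : B
    (r (s (w)) (r (f) (w))) : B
  (r (s (r (f) (w))) (r (s (w)) (r (f) (w)))) : B
(r (s (r (s (w)) (r (f) (w)))) (r (s (r (f) (w))) (r (s (w)) (r (f) (w))))) : B


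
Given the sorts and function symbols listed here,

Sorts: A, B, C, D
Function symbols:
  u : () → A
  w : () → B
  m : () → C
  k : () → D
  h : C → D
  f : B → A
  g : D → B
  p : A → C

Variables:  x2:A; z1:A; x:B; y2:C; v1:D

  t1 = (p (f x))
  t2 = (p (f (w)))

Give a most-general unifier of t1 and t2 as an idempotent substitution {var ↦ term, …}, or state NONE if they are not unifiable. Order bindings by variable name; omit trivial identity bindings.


{x ↦ (w)}


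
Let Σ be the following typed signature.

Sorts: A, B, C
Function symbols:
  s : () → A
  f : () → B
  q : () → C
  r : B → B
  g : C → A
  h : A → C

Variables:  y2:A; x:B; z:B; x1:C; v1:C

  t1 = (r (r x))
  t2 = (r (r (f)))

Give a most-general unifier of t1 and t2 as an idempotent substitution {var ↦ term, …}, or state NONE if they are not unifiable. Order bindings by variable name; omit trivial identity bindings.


{x ↦ (f)}
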